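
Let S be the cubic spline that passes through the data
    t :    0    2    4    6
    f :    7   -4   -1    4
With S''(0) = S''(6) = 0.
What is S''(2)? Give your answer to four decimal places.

5.4000

Put M_i = S'' at the i-th knot. Here h = (2, 2, 2) and Δ = (-11/2, 3/2, 5/2), so the interior equations h_(i-1)·M_(i-1) + 2(h_(i-1)+h_i)·M_i + h_i·M_(i+1) = 6(Δ_i − Δ_(i-1)) read
  2·M_0 + 8·M_1 + 2·M_2 = 6(Δ_1 - Δ_0) = 42
  2·M_1 + 8·M_2 + 2·M_3 = 6(Δ_2 - Δ_1) = 6
Natural end conditions: M_0 = M_3 = 0.
Solving the tridiagonal system: M_0 = 0, M_1 = 27/5, M_2 = -3/5, M_3 = 0.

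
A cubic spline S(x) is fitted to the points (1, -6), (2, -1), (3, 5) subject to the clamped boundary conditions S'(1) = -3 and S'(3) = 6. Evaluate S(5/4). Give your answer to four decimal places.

Let m_i = S''(x_i). Step sizes h_i = 1, 1; slopes of the chords Δ_i = (y_(i+1) - y_i)/h_i = 5, 6.
  1·m_0 + 4·m_1 + 1·m_2 = 6(Δ_1 - Δ_0) = 6
Clamped end conditions give two more equations: 2h_0·m_0 + h_0·m_1 = 6(Δ_0 - S'(1)) = 48 and h_1·m_1 + 2h_1·m_2 = 6(S'(3) - Δ_1) = 0.
Solving: m_0 = 27, m_1 = -6, m_2 = 3.
On [1, 2], S(x) = -6 - 3·(x - 1) + 27/2·(x - 1)² - 11/2·(x - 1)³.
With (x - 1) = 1/4: S(5/4) = -767/128.

-5.9922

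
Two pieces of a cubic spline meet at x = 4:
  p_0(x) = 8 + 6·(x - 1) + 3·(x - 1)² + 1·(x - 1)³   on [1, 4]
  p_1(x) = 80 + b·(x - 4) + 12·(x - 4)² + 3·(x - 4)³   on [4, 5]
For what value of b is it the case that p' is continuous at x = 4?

51

p_0'(x) = 6 + 6·(x - 1) + 3·(x - 1)², so p_0'(4) = 51. On the right, p_1'(4) = b, so b = 51.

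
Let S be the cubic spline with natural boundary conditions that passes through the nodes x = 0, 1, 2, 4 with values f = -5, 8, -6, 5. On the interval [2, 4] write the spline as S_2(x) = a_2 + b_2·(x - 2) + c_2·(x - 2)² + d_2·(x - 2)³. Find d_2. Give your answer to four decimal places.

-2.2826

Put M_i = S'' at the i-th knot. Here h = (1, 1, 2) and Δ = (13, -14, 11/2), so the interior equations h_(i-1)·M_(i-1) + 2(h_(i-1)+h_i)·M_i + h_i·M_(i+1) = 6(Δ_i − Δ_(i-1)) read
  1·M_0 + 4·M_1 + 1·M_2 = 6(Δ_1 - Δ_0) = -162
  1·M_1 + 6·M_2 + 2·M_3 = 6(Δ_2 - Δ_1) = 117
Natural end conditions: M_0 = M_3 = 0.
Hence M_0 = 0, M_1 = -1089/23, M_2 = 630/23, M_3 = 0.
On [2, 4], with S_2(x) = a_2 + b_2·(x - 2) + c_2·(x - 2)² + d_2·(x - 2)³: c_2 = M_2/2 = 315/23, d_2 = (M_3 - M_2)/(6h_2) = -105/46, b_2 = Δ_2 - h_2(2M_2 + M_3)/6 = -587/46.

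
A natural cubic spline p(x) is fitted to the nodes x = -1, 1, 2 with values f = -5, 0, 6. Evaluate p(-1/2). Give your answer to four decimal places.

Put M_i = p'' at the i-th knot. Here h = (2, 1) and Δ = (5/2, 6), so the interior equations h_(i-1)·M_(i-1) + 2(h_(i-1)+h_i)·M_i + h_i·M_(i+1) = 6(Δ_i − Δ_(i-1)) read
  2·M_0 + 6·M_1 + 1·M_2 = 6(Δ_1 - Δ_0) = 21
Natural end conditions: M_0 = M_2 = 0.
Forward elimination and back-substitution give M_0 = 0, M_1 = 7/2, M_2 = 0.
On [-1, 1], p(x) = -5 + 4/3·(x + 1) + 0·(x + 1)² + 7/24·(x + 1)³.
With (x + 1) = 1/2: p(-1/2) = -275/64.

-4.2969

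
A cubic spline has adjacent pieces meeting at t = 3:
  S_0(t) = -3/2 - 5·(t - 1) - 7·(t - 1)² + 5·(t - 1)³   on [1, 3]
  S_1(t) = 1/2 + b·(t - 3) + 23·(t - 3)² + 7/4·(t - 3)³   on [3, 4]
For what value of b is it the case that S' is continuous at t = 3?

27

S_0'(t) = -5 - 14·(t - 1) + 15·(t - 1)², so S_0'(3) = 27. On the right, S_1'(3) = b, so b = 27.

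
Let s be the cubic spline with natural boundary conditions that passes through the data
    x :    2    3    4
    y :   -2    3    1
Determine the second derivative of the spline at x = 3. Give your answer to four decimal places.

Put M_i = s'' at the i-th knot. Here h = (1, 1) and Δ = (5, -2), so the interior equations h_(i-1)·M_(i-1) + 2(h_(i-1)+h_i)·M_i + h_i·M_(i+1) = 6(Δ_i − Δ_(i-1)) read
  1·M_0 + 4·M_1 + 1·M_2 = 6(Δ_1 - Δ_0) = -42
Natural end conditions: M_0 = M_2 = 0.
Hence M_0 = 0, M_1 = -21/2, M_2 = 0.

-10.5000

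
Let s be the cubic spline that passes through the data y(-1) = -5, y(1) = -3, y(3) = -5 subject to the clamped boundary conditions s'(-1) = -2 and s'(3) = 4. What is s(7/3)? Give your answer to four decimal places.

-5.7407

Put m_i = s'' at the i-th knot. Here h = (2, 2) and Δ = (1, -1), so the interior equations h_(i-1)·m_(i-1) + 2(h_(i-1)+h_i)·m_i + h_i·m_(i+1) = 6(Δ_i − Δ_(i-1)) read
  2·m_0 + 8·m_1 + 2·m_2 = 6(Δ_1 - Δ_0) = -12
Clamped end conditions give two more equations: 2h_0·m_0 + h_0·m_1 = 6(Δ_0 - s'(-1)) = 18 and h_1·m_1 + 2h_1·m_2 = 6(s'(3) - Δ_1) = 30.
Solving the tridiagonal system: m_0 = 15/2, m_1 = -6, m_2 = 21/2.
On [1, 3], s(t) = -3 - 1/2·(t - 1) - 3·(t - 1)² + 11/8·(t - 1)³.
With (t - 1) = 4/3: s(7/3) = -155/27.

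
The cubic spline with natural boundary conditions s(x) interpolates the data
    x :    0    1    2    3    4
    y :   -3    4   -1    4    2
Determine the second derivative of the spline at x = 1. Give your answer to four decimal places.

-24.3214

With m_i denoting the second derivative at x_i, h_i = 1, 1, 1, 1, and Δ_i = (y_(i+1) − y_i)/h_i = 7, -5, 5, -2:
  1·m_0 + 4·m_1 + 1·m_2 = 6(Δ_1 - Δ_0) = -72
  1·m_1 + 4·m_2 + 1·m_3 = 6(Δ_2 - Δ_1) = 60
  1·m_2 + 4·m_3 + 1·m_4 = 6(Δ_3 - Δ_2) = -42
Natural end conditions: m_0 = m_4 = 0.
Solving: m_0 = 0, m_1 = -681/28, m_2 = 177/7, m_3 = -471/28, m_4 = 0.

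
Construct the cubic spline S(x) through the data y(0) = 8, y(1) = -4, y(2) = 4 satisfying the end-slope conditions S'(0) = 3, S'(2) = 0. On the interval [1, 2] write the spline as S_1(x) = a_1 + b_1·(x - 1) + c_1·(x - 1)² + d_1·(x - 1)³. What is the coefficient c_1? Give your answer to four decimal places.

31.5000

Put M_i = S'' at the i-th knot. Here h = (1, 1) and Δ = (-12, 8), so the interior equations h_(i-1)·M_(i-1) + 2(h_(i-1)+h_i)·M_i + h_i·M_(i+1) = 6(Δ_i − Δ_(i-1)) read
  1·M_0 + 4·M_1 + 1·M_2 = 6(Δ_1 - Δ_0) = 120
Clamped end conditions give two more equations: 2h_0·M_0 + h_0·M_1 = 6(Δ_0 - S'(0)) = -90 and h_1·M_1 + 2h_1·M_2 = 6(S'(2) - Δ_1) = -48.
Forward elimination and back-substitution give M_0 = -153/2, M_1 = 63, M_2 = -111/2.
On [1, 2], with S_1(x) = a_1 + b_1·(x - 1) + c_1·(x - 1)² + d_1·(x - 1)³: c_1 = M_1/2 = 63/2, d_1 = (M_2 - M_1)/(6h_1) = -79/4, b_1 = Δ_1 - h_1(2M_1 + M_2)/6 = -15/4.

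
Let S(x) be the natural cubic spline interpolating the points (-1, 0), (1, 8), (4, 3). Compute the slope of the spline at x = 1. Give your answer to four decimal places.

With M_i denoting the second derivative at x_i, h_i = 2, 3, and Δ_i = (y_(i+1) − y_i)/h_i = 4, -5/3:
  2·M_0 + 10·M_1 + 3·M_2 = 6(Δ_1 - Δ_0) = -34
Natural end conditions: M_0 = M_2 = 0.
Forward elimination and back-substitution give M_0 = 0, M_1 = -17/5, M_2 = 0.
On [1, 4], S'(x) = b_1 + 2c_1·(x - 1) + 3d_1·(x - 1)² with b_1 = Δ_1 - h_1(2M_1 + M_2)/6 = 26/15, c_1 = M_1/2 = -17/10, d_1 = (M_2 - M_1)/(6h_1) = 17/90. So S'(1) = 26/15.

1.7333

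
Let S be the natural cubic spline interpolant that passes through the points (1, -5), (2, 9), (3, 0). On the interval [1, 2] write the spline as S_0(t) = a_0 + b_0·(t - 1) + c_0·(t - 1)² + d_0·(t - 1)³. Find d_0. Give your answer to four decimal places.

Put m_i = S'' at the i-th knot. Here h = (1, 1) and Δ = (14, -9), so the interior equations h_(i-1)·m_(i-1) + 2(h_(i-1)+h_i)·m_i + h_i·m_(i+1) = 6(Δ_i − Δ_(i-1)) read
  1·m_0 + 4·m_1 + 1·m_2 = 6(Δ_1 - Δ_0) = -138
Natural end conditions: m_0 = m_2 = 0.
Forward elimination and back-substitution give m_0 = 0, m_1 = -69/2, m_2 = 0.
On [1, 2], with S_0(t) = a_0 + b_0·(t - 1) + c_0·(t - 1)² + d_0·(t - 1)³: c_0 = m_0/2 = 0, d_0 = (m_1 - m_0)/(6h_0) = -23/4, b_0 = Δ_0 - h_0(2m_0 + m_1)/6 = 79/4.

-5.7500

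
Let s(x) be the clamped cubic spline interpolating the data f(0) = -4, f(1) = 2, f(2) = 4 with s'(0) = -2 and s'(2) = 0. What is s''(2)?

Put M_i = s'' at the i-th knot. Here h = (1, 1) and Δ = (6, 2), so the interior equations h_(i-1)·M_(i-1) + 2(h_(i-1)+h_i)·M_i + h_i·M_(i+1) = 6(Δ_i − Δ_(i-1)) read
  1·M_0 + 4·M_1 + 1·M_2 = 6(Δ_1 - Δ_0) = -24
Clamped end conditions give two more equations: 2h_0·M_0 + h_0·M_1 = 6(Δ_0 - s'(0)) = 48 and h_1·M_1 + 2h_1·M_2 = 6(s'(2) - Δ_1) = -12.
Solving: M_0 = 31, M_1 = -14, M_2 = 1.

1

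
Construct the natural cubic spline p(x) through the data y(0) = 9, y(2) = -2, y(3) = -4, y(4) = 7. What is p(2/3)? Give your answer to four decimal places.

Let m_i = p''(x_i). Step sizes h_i = 2, 1, 1; slopes of the chords Δ_i = (y_(i+1) - y_i)/h_i = -11/2, -2, 11.
  2·m_0 + 6·m_1 + 1·m_2 = 6(Δ_1 - Δ_0) = 21
  1·m_1 + 4·m_2 + 1·m_3 = 6(Δ_2 - Δ_1) = 78
Natural end conditions: m_0 = m_3 = 0.
Forward elimination and back-substitution give m_0 = 0, m_1 = 6/23, m_2 = 447/23, m_3 = 0.
On [0, 2], p(x) = 9 - 257/46·x + 0·x² + 1/46·x³.
With x = 2/3: p(2/3) = 3280/621.

5.2818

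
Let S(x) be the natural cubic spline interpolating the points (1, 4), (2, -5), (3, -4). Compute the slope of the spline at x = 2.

Put M_i = S'' at the i-th knot. Here h = (1, 1) and Δ = (-9, 1), so the interior equations h_(i-1)·M_(i-1) + 2(h_(i-1)+h_i)·M_i + h_i·M_(i+1) = 6(Δ_i − Δ_(i-1)) read
  1·M_0 + 4·M_1 + 1·M_2 = 6(Δ_1 - Δ_0) = 60
Natural end conditions: M_0 = M_2 = 0.
Hence M_0 = 0, M_1 = 15, M_2 = 0.
On [2, 3], S'(x) = b_1 + 2c_1·(x - 2) + 3d_1·(x - 2)² with b_1 = Δ_1 - h_1(2M_1 + M_2)/6 = -4, c_1 = M_1/2 = 15/2, d_1 = (M_2 - M_1)/(6h_1) = -5/2. So S'(2) = -4.

-4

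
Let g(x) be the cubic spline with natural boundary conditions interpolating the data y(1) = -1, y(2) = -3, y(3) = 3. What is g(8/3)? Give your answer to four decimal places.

0.4074

Let M_i = g''(x_i). Step sizes h_i = 1, 1; slopes of the chords Δ_i = (y_(i+1) - y_i)/h_i = -2, 6.
  1·M_0 + 4·M_1 + 1·M_2 = 6(Δ_1 - Δ_0) = 48
Natural end conditions: M_0 = M_2 = 0.
Forward elimination and back-substitution give M_0 = 0, M_1 = 12, M_2 = 0.
On [2, 3], g(x) = -3 + 2·(x - 2) + 6·(x - 2)² - 2·(x - 2)³.
With (x - 2) = 2/3: g(8/3) = 11/27.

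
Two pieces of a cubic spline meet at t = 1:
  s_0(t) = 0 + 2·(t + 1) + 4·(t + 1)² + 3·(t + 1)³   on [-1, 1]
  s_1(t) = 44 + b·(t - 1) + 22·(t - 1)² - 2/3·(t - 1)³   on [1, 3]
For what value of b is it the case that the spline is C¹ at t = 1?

54

s_0'(t) = 2 + 8·(t + 1) + 9·(t + 1)², so s_0'(1) = 54. On the right, s_1'(1) = b, so b = 54.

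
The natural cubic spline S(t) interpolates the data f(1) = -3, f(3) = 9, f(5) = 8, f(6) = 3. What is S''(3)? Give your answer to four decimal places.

With m_i denoting the second derivative at x_i, h_i = 2, 2, 1, and Δ_i = (y_(i+1) − y_i)/h_i = 6, -1/2, -5:
  2·m_0 + 8·m_1 + 2·m_2 = 6(Δ_1 - Δ_0) = -39
  2·m_1 + 6·m_2 + 1·m_3 = 6(Δ_2 - Δ_1) = -27
Natural end conditions: m_0 = m_3 = 0.
Hence m_0 = 0, m_1 = -45/11, m_2 = -69/22, m_3 = 0.

-4.0909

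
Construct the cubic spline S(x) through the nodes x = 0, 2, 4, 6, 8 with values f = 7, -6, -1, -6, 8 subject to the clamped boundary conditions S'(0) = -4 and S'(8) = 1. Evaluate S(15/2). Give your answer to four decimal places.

5.8318

Write σ_i for S''(x_i). With h_i = 2, 2, 2, 2 and divided differences Δ_i = -13/2, 5/2, -5/2, 7, the continuity of S' gives the tridiagonal system
  2·σ_0 + 8·σ_1 + 2·σ_2 = 6(Δ_1 - Δ_0) = 54
  2·σ_1 + 8·σ_2 + 2·σ_3 = 6(Δ_2 - Δ_1) = -30
  2·σ_2 + 8·σ_3 + 2·σ_4 = 6(Δ_3 - Δ_2) = 57
Clamped end conditions give two more equations: 2h_0·σ_0 + h_0·σ_1 = 6(Δ_0 - S'(0)) = -15 and h_3·σ_3 + 2h_3·σ_4 = 6(S'(8) - Δ_3) = -36.
Hence σ_0 = -1073/112, σ_1 = 653/56, σ_2 = -161/16, σ_3 = 761/56, σ_4 = -1769/112.
On [6, 8], S(x) = -6 + 359/112·(x - 6) + 761/112·(x - 6)² - 1097/448·(x - 6)³.
With (x - 6) = 3/2: S(15/2) = 20901/3584.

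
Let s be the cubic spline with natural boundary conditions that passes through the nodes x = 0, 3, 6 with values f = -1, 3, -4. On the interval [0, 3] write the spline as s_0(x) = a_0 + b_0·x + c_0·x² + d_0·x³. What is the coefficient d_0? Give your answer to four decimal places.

Put M_i = s'' at the i-th knot. Here h = (3, 3) and Δ = (4/3, -7/3), so the interior equations h_(i-1)·M_(i-1) + 2(h_(i-1)+h_i)·M_i + h_i·M_(i+1) = 6(Δ_i − Δ_(i-1)) read
  3·M_0 + 12·M_1 + 3·M_2 = 6(Δ_1 - Δ_0) = -22
Natural end conditions: M_0 = M_2 = 0.
Forward elimination and back-substitution give M_0 = 0, M_1 = -11/6, M_2 = 0.
On [0, 3], with s_0(x) = a_0 + b_0·x + c_0·x² + d_0·x³: c_0 = M_0/2 = 0, d_0 = (M_1 - M_0)/(6h_0) = -11/108, b_0 = Δ_0 - h_0(2M_0 + M_1)/6 = 9/4.

-0.1019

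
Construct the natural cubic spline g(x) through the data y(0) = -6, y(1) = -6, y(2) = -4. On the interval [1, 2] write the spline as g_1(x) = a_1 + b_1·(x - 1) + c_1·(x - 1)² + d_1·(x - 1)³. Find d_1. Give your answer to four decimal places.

Write M_i for g''(x_i). With h_i = 1, 1 and divided differences Δ_i = 0, 2, the continuity of g' gives the tridiagonal system
  1·M_0 + 4·M_1 + 1·M_2 = 6(Δ_1 - Δ_0) = 12
Natural end conditions: M_0 = M_2 = 0.
Hence M_0 = 0, M_1 = 3, M_2 = 0.
On [1, 2], with g_1(x) = a_1 + b_1·(x - 1) + c_1·(x - 1)² + d_1·(x - 1)³: c_1 = M_1/2 = 3/2, d_1 = (M_2 - M_1)/(6h_1) = -1/2, b_1 = Δ_1 - h_1(2M_1 + M_2)/6 = 1.

-0.5000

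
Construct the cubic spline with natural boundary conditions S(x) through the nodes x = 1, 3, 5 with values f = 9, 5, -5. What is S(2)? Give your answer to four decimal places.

Write m_i for S''(x_i). With h_i = 2, 2 and divided differences Δ_i = -2, -5, the continuity of S' gives the tridiagonal system
  2·m_0 + 8·m_1 + 2·m_2 = 6(Δ_1 - Δ_0) = -18
Natural end conditions: m_0 = m_2 = 0.
Forward elimination and back-substitution give m_0 = 0, m_1 = -9/4, m_2 = 0.
On [1, 3], S(x) = 9 - 5/4·(x - 1) + 0·(x - 1)² - 3/16·(x - 1)³.
With (x - 1) = 1: S(2) = 121/16.

7.5625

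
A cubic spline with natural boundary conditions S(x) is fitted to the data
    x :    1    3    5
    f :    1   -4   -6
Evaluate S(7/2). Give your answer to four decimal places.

-4.7461

Let M_i = S''(x_i). Step sizes h_i = 2, 2; slopes of the chords Δ_i = (y_(i+1) - y_i)/h_i = -5/2, -1.
  2·M_0 + 8·M_1 + 2·M_2 = 6(Δ_1 - Δ_0) = 9
Natural end conditions: M_0 = M_2 = 0.
Hence M_0 = 0, M_1 = 9/8, M_2 = 0.
On [3, 5], S(x) = -4 - 7/4·(x - 3) + 9/16·(x - 3)² - 3/32·(x - 3)³.
With (x - 3) = 1/2: S(7/2) = -1215/256.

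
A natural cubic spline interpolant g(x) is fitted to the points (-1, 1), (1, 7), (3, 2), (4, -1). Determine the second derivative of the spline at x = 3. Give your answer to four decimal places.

0.9545

Let M_i = g''(x_i). Step sizes h_i = 2, 2, 1; slopes of the chords Δ_i = (y_(i+1) - y_i)/h_i = 3, -5/2, -3.
  2·M_0 + 8·M_1 + 2·M_2 = 6(Δ_1 - Δ_0) = -33
  2·M_1 + 6·M_2 + 1·M_3 = 6(Δ_2 - Δ_1) = -3
Natural end conditions: M_0 = M_3 = 0.
Forward elimination and back-substitution give M_0 = 0, M_1 = -48/11, M_2 = 21/22, M_3 = 0.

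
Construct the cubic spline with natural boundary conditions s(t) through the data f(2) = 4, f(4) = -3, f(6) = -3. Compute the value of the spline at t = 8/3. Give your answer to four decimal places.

Let σ_i = s''(x_i). Step sizes h_i = 2, 2; slopes of the chords Δ_i = (y_(i+1) - y_i)/h_i = -7/2, 0.
  2·σ_0 + 8·σ_1 + 2·σ_2 = 6(Δ_1 - Δ_0) = 21
Natural end conditions: σ_0 = σ_2 = 0.
Forward elimination and back-substitution give σ_0 = 0, σ_1 = 21/8, σ_2 = 0.
On [2, 4], s(t) = 4 - 35/8·(t - 2) + 0·(t - 2)² + 7/32·(t - 2)³.
With (t - 2) = 2/3: s(8/3) = 31/27.

1.1481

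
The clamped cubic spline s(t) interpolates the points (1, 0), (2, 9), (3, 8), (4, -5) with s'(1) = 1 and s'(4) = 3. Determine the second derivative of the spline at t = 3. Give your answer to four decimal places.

With M_i denoting the second derivative at x_i, h_i = 1, 1, 1, and Δ_i = (y_(i+1) − y_i)/h_i = 9, -1, -13:
  1·M_0 + 4·M_1 + 1·M_2 = 6(Δ_1 - Δ_0) = -60
  1·M_1 + 4·M_2 + 1·M_3 = 6(Δ_2 - Δ_1) = -72
Clamped end conditions give two more equations: 2h_0·M_0 + h_0·M_1 = 6(Δ_0 - s'(1)) = 48 and h_2·M_2 + 2h_2·M_3 = 6(s'(4) - Δ_2) = 96.
Hence M_0 = 476/15, M_1 = -232/15, M_2 = -448/15, M_3 = 944/15.

-29.8667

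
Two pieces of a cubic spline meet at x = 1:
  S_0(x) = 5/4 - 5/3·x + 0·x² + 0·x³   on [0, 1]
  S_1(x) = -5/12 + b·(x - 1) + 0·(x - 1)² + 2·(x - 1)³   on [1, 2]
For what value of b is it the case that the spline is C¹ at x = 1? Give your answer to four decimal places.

S_0'(x) = -5/3 + 0·x + 0·x², so S_0'(1) = -5/3. On the right, S_1'(1) = b, so b = -5/3.

-1.6667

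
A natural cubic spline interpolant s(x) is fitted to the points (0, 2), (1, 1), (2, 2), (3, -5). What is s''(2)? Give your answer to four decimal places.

-13.6000

With m_i denoting the second derivative at x_i, h_i = 1, 1, 1, and Δ_i = (y_(i+1) − y_i)/h_i = -1, 1, -7:
  1·m_0 + 4·m_1 + 1·m_2 = 6(Δ_1 - Δ_0) = 12
  1·m_1 + 4·m_2 + 1·m_3 = 6(Δ_2 - Δ_1) = -48
Natural end conditions: m_0 = m_3 = 0.
Solving: m_0 = 0, m_1 = 32/5, m_2 = -68/5, m_3 = 0.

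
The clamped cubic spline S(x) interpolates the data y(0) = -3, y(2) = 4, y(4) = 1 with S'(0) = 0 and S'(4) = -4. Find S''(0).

8

Put M_i = S'' at the i-th knot. Here h = (2, 2) and Δ = (7/2, -3/2), so the interior equations h_(i-1)·M_(i-1) + 2(h_(i-1)+h_i)·M_i + h_i·M_(i+1) = 6(Δ_i − Δ_(i-1)) read
  2·M_0 + 8·M_1 + 2·M_2 = 6(Δ_1 - Δ_0) = -30
Clamped end conditions give two more equations: 2h_0·M_0 + h_0·M_1 = 6(Δ_0 - S'(0)) = 21 and h_1·M_1 + 2h_1·M_2 = 6(S'(4) - Δ_1) = -15.
Hence M_0 = 8, M_1 = -11/2, M_2 = -1.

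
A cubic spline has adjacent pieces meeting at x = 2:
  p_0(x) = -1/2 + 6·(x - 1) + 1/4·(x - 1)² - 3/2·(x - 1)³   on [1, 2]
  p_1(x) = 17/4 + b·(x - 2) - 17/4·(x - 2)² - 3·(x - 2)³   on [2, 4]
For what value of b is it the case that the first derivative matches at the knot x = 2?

2

p_0'(x) = 6 + 1/2·(x - 1) - 9/2·(x - 1)², so p_0'(2) = 2. On the right, p_1'(2) = b, so b = 2.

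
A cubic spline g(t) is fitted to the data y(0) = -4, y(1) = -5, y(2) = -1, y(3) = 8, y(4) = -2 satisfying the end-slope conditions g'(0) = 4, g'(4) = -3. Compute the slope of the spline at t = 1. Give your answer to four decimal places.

Put σ_i = g'' at the i-th knot. Here h = (1, 1, 1, 1) and Δ = (-1, 4, 9, -10), so the interior equations h_(i-1)·σ_(i-1) + 2(h_(i-1)+h_i)·σ_i + h_i·σ_(i+1) = 6(Δ_i − Δ_(i-1)) read
  1·σ_0 + 4·σ_1 + 1·σ_2 = 6(Δ_1 - Δ_0) = 30
  1·σ_1 + 4·σ_2 + 1·σ_3 = 6(Δ_2 - Δ_1) = 30
  1·σ_2 + 4·σ_3 + 1·σ_4 = 6(Δ_3 - Δ_2) = -114
Clamped end conditions give two more equations: 2h_0·σ_0 + h_0·σ_1 = 6(Δ_0 - g'(0)) = -30 and h_3·σ_3 + 2h_3·σ_4 = 6(g'(4) - Δ_3) = 42.
Solving the tridiagonal system: σ_0 = -535/28, σ_1 = 115/14, σ_2 = 65/4, σ_3 = -605/14, σ_4 = 1193/28.
On [1, 2], g'(t) = b_1 + 2c_1·(t - 1) + 3d_1·(t - 1)² with b_1 = Δ_1 - h_1(2σ_1 + σ_2)/6 = -81/56, c_1 = σ_1/2 = 115/28, d_1 = (σ_2 - σ_1)/(6h_1) = 75/56. So g'(1) = -81/56.

-1.4464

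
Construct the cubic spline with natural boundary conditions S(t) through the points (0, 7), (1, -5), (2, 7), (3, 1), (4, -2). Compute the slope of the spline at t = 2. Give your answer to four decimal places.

Let M_i = S''(x_i). Step sizes h_i = 1, 1, 1, 1; slopes of the chords Δ_i = (y_(i+1) - y_i)/h_i = -12, 12, -6, -3.
  1·M_0 + 4·M_1 + 1·M_2 = 6(Δ_1 - Δ_0) = 144
  1·M_1 + 4·M_2 + 1·M_3 = 6(Δ_2 - Δ_1) = -108
  1·M_2 + 4·M_3 + 1·M_4 = 6(Δ_3 - Δ_2) = 18
Natural end conditions: M_0 = M_4 = 0.
Forward elimination and back-substitution give M_0 = 0, M_1 = 1305/28, M_2 = -297/7, M_3 = 423/28, M_4 = 0.
On [2, 3], S'(t) = b_2 + 2c_2·(t - 2) + 3d_2·(t - 2)² with b_2 = Δ_2 - h_2(2M_2 + M_3)/6 = 45/8, c_2 = M_2/2 = -297/14, d_2 = (M_3 - M_2)/(6h_2) = 537/56. So S'(2) = 45/8.

5.6250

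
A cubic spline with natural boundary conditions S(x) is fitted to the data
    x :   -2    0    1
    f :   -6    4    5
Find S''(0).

-4

With σ_i denoting the second derivative at x_i, h_i = 2, 1, and Δ_i = (y_(i+1) − y_i)/h_i = 5, 1:
  2·σ_0 + 6·σ_1 + 1·σ_2 = 6(Δ_1 - Δ_0) = -24
Natural end conditions: σ_0 = σ_2 = 0.
Forward elimination and back-substitution give σ_0 = 0, σ_1 = -4, σ_2 = 0.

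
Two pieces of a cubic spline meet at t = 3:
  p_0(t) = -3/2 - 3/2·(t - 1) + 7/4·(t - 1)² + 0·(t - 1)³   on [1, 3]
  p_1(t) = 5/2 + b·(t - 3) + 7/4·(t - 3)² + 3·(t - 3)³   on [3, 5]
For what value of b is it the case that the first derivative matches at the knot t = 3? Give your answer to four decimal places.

5.5000

p_0'(t) = -3/2 + 7/2·(t - 1) + 0·(t - 1)², so p_0'(3) = 11/2. On the right, p_1'(3) = b, so b = 11/2.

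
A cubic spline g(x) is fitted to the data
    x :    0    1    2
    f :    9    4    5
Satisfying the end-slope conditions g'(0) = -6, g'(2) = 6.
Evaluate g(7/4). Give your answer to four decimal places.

Write σ_i for g''(x_i). With h_i = 1, 1 and divided differences Δ_i = -5, 1, the continuity of g' gives the tridiagonal system
  1·σ_0 + 4·σ_1 + 1·σ_2 = 6(Δ_1 - Δ_0) = 36
Clamped end conditions give two more equations: 2h_0·σ_0 + h_0·σ_1 = 6(Δ_0 - g'(0)) = 6 and h_1·σ_1 + 2h_1·σ_2 = 6(g'(2) - Δ_1) = 30.
Solving: σ_0 = 0, σ_1 = 6, σ_2 = 12.
On [1, 2], g(x) = 4 - 3·(x - 1) + 3·(x - 1)² + 1·(x - 1)³.
With (x - 1) = 3/4: g(7/4) = 247/64.

3.8594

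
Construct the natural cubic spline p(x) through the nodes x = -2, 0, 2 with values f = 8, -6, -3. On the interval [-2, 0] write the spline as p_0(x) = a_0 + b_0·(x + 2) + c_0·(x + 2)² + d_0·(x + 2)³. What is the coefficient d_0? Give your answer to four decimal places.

0.5313

With M_i denoting the second derivative at x_i, h_i = 2, 2, and Δ_i = (y_(i+1) − y_i)/h_i = -7, 3/2:
  2·M_0 + 8·M_1 + 2·M_2 = 6(Δ_1 - Δ_0) = 51
Natural end conditions: M_0 = M_2 = 0.
Hence M_0 = 0, M_1 = 51/8, M_2 = 0.
On [-2, 0], with p_0(x) = a_0 + b_0·(x + 2) + c_0·(x + 2)² + d_0·(x + 2)³: c_0 = M_0/2 = 0, d_0 = (M_1 - M_0)/(6h_0) = 17/32, b_0 = Δ_0 - h_0(2M_0 + M_1)/6 = -73/8.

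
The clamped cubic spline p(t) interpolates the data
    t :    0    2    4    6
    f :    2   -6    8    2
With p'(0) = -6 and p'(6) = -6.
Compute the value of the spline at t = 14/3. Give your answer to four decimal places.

8.4593

Write M_i for p''(x_i). With h_i = 2, 2, 2 and divided differences Δ_i = -4, 7, -3, the continuity of p' gives the tridiagonal system
  2·M_0 + 8·M_1 + 2·M_2 = 6(Δ_1 - Δ_0) = 66
  2·M_1 + 8·M_2 + 2·M_3 = 6(Δ_2 - Δ_1) = -60
Clamped end conditions give two more equations: 2h_0·M_0 + h_0·M_1 = 6(Δ_0 - p'(0)) = 12 and h_2·M_2 + 2h_2·M_3 = 6(p'(6) - Δ_2) = -18.
Solving: M_0 = -14/5, M_1 = 58/5, M_2 = -53/5, M_3 = 4/5.
On [4, 6], p(t) = 8 + 19/5·(t - 4) - 53/10·(t - 4)² + 19/20·(t - 4)³.
With (t - 4) = 2/3: p(14/3) = 1142/135.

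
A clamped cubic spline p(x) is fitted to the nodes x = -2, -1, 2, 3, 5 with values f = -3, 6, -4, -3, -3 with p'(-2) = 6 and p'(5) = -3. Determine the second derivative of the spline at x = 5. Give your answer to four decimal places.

Let M_i = p''(x_i). Step sizes h_i = 1, 3, 1, 2; slopes of the chords Δ_i = (y_(i+1) - y_i)/h_i = 9, -10/3, 1, 0.
  1·M_0 + 8·M_1 + 3·M_2 = 6(Δ_1 - Δ_0) = -74
  3·M_1 + 8·M_2 + 1·M_3 = 6(Δ_2 - Δ_1) = 26
  1·M_2 + 6·M_3 + 2·M_4 = 6(Δ_3 - Δ_2) = -6
Clamped end conditions give two more equations: 2h_0·M_0 + h_0·M_1 = 6(Δ_0 - p'(-2)) = 18 and h_3·M_3 + 2h_3·M_4 = 6(p'(5) - Δ_3) = -18.
Hence M_0 = 897/55, M_1 = -804/55, M_2 = 293/33, M_3 = -194/165, M_4 = -1291/330.

-3.9121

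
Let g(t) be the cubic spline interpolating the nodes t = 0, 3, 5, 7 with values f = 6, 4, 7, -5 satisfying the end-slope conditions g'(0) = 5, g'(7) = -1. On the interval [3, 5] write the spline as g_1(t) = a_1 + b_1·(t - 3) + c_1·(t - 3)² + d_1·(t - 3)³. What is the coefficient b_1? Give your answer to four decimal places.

With σ_i denoting the second derivative at x_i, h_i = 3, 2, 2, and Δ_i = (y_(i+1) − y_i)/h_i = -2/3, 3/2, -6:
  3·σ_0 + 10·σ_1 + 2·σ_2 = 6(Δ_1 - Δ_0) = 13
  2·σ_1 + 8·σ_2 + 2·σ_3 = 6(Δ_2 - Δ_1) = -45
Clamped end conditions give two more equations: 2h_0·σ_0 + h_0·σ_1 = 6(Δ_0 - g'(0)) = -34 and h_2·σ_2 + 2h_2·σ_3 = 6(g'(7) - Δ_2) = 30.
Solving: σ_0 = -959/111, σ_1 = 220/37, σ_2 = -380/37, σ_3 = 935/74.
On [3, 5], with g_1(t) = a_1 + b_1·(t - 3) + c_1·(t - 3)² + d_1·(t - 3)³: c_1 = σ_1/2 = 110/37, d_1 = (σ_2 - σ_1)/(6h_1) = -50/37, b_1 = Δ_1 - h_1(2σ_1 + σ_2)/6 = 71/74.

0.9595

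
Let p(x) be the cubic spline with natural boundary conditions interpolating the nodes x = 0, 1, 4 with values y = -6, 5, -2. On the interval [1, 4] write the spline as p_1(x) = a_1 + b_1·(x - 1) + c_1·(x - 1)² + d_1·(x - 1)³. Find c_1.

-5

Let M_i = p''(x_i). Step sizes h_i = 1, 3; slopes of the chords Δ_i = (y_(i+1) - y_i)/h_i = 11, -7/3.
  1·M_0 + 8·M_1 + 3·M_2 = 6(Δ_1 - Δ_0) = -80
Natural end conditions: M_0 = M_2 = 0.
Solving the tridiagonal system: M_0 = 0, M_1 = -10, M_2 = 0.
On [1, 4], with p_1(x) = a_1 + b_1·(x - 1) + c_1·(x - 1)² + d_1·(x - 1)³: c_1 = M_1/2 = -5, d_1 = (M_2 - M_1)/(6h_1) = 5/9, b_1 = Δ_1 - h_1(2M_1 + M_2)/6 = 23/3.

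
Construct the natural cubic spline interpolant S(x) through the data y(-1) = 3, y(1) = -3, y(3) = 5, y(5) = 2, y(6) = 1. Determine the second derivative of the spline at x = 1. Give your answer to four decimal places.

6.8780

Let M_i = S''(x_i). Step sizes h_i = 2, 2, 2, 1; slopes of the chords Δ_i = (y_(i+1) - y_i)/h_i = -3, 4, -3/2, -1.
  2·M_0 + 8·M_1 + 2·M_2 = 6(Δ_1 - Δ_0) = 42
  2·M_1 + 8·M_2 + 2·M_3 = 6(Δ_2 - Δ_1) = -33
  2·M_2 + 6·M_3 + 1·M_4 = 6(Δ_3 - Δ_2) = 3
Natural end conditions: M_0 = M_4 = 0.
Solving the tridiagonal system: M_0 = 0, M_1 = 282/41, M_2 = -267/41, M_3 = 219/82, M_4 = 0.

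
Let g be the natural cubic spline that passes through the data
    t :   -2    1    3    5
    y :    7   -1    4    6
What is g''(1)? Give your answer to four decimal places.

3.5000

Let m_i = g''(x_i). Step sizes h_i = 3, 2, 2; slopes of the chords Δ_i = (y_(i+1) - y_i)/h_i = -8/3, 5/2, 1.
  3·m_0 + 10·m_1 + 2·m_2 = 6(Δ_1 - Δ_0) = 31
  2·m_1 + 8·m_2 + 2·m_3 = 6(Δ_2 - Δ_1) = -9
Natural end conditions: m_0 = m_3 = 0.
Solving the tridiagonal system: m_0 = 0, m_1 = 7/2, m_2 = -2, m_3 = 0.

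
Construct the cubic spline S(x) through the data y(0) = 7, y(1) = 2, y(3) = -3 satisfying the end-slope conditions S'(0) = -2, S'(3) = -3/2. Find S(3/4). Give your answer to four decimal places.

3.4375

Let M_i = S''(x_i). Step sizes h_i = 1, 2; slopes of the chords Δ_i = (y_(i+1) - y_i)/h_i = -5, -5/2.
  1·M_0 + 6·M_1 + 2·M_2 = 6(Δ_1 - Δ_0) = 15
Clamped end conditions give two more equations: 2h_0·M_0 + h_0·M_1 = 6(Δ_0 - S'(0)) = -18 and h_1·M_1 + 2h_1·M_2 = 6(S'(3) - Δ_1) = 6.
Forward elimination and back-substitution give M_0 = -34/3, M_1 = 14/3, M_2 = -5/6.
On [0, 1], S(x) = 7 - 2·x - 17/3·x² + 8/3·x³.
With x = 3/4: S(3/4) = 55/16.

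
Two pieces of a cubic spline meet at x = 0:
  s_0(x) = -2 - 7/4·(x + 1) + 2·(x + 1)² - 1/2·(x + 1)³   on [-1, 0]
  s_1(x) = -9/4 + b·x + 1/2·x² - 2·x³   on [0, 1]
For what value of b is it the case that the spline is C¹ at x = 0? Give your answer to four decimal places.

s_0'(x) = -7/4 + 4·(x + 1) - 3/2·(x + 1)², so s_0'(0) = 3/4. On the right, s_1'(0) = b, so b = 3/4.

0.7500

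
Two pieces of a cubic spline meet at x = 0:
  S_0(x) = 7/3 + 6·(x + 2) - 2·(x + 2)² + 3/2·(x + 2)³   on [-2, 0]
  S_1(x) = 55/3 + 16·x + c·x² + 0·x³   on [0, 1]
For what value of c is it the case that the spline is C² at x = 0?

7

S_0''(x) = -4 + 9·(x + 2), so S_0''(0) = 14. On the right, S_1''(0) = 2c, so c = 7.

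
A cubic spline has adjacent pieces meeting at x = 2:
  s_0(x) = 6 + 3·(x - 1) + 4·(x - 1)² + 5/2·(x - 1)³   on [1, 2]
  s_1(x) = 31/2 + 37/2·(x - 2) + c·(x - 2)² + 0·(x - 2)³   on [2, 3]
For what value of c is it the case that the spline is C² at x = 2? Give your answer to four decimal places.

11.5000

s_0''(x) = 8 + 15·(x - 1), so s_0''(2) = 23. On the right, s_1''(2) = 2c, so c = 23/2.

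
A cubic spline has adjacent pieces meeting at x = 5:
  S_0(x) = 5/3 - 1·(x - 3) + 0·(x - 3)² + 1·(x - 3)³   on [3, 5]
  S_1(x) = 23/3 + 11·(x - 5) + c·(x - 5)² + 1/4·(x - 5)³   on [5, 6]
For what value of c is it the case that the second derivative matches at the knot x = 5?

S_0''(x) = 0 + 6·(x - 3), so S_0''(5) = 12. On the right, S_1''(5) = 2c, so c = 6.

6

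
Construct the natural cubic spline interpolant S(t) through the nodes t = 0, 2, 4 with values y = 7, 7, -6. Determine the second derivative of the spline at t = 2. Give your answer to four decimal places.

Let M_i = S''(x_i). Step sizes h_i = 2, 2; slopes of the chords Δ_i = (y_(i+1) - y_i)/h_i = 0, -13/2.
  2·M_0 + 8·M_1 + 2·M_2 = 6(Δ_1 - Δ_0) = -39
Natural end conditions: M_0 = M_2 = 0.
Hence M_0 = 0, M_1 = -39/8, M_2 = 0.

-4.8750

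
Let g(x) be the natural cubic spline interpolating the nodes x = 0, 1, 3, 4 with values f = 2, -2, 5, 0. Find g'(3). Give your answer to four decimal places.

-0.8750

Put σ_i = g'' at the i-th knot. Here h = (1, 2, 1) and Δ = (-4, 7/2, -5), so the interior equations h_(i-1)·σ_(i-1) + 2(h_(i-1)+h_i)·σ_i + h_i·σ_(i+1) = 6(Δ_i − Δ_(i-1)) read
  1·σ_0 + 6·σ_1 + 2·σ_2 = 6(Δ_1 - Δ_0) = 45
  2·σ_1 + 6·σ_2 + 1·σ_3 = 6(Δ_2 - Δ_1) = -51
Natural end conditions: σ_0 = σ_3 = 0.
Solving: σ_0 = 0, σ_1 = 93/8, σ_2 = -99/8, σ_3 = 0.
On [3, 4], g'(x) = b_2 + 2c_2·(x - 3) + 3d_2·(x - 3)² with b_2 = Δ_2 - h_2(2σ_2 + σ_3)/6 = -7/8, c_2 = σ_2/2 = -99/16, d_2 = (σ_3 - σ_2)/(6h_2) = 33/16. So g'(3) = -7/8.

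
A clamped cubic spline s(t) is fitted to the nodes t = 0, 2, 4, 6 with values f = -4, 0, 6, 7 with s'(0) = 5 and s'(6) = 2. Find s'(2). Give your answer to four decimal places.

2.1000

With M_i denoting the second derivative at x_i, h_i = 2, 2, 2, and Δ_i = (y_(i+1) − y_i)/h_i = 2, 3, 1/2:
  2·M_0 + 8·M_1 + 2·M_2 = 6(Δ_1 - Δ_0) = 6
  2·M_1 + 8·M_2 + 2·M_3 = 6(Δ_2 - Δ_1) = -15
Clamped end conditions give two more equations: 2h_0·M_0 + h_0·M_1 = 6(Δ_0 - s'(0)) = -18 and h_2·M_2 + 2h_2·M_3 = 6(s'(6) - Δ_2) = 9.
Solving the tridiagonal system: M_0 = -61/10, M_1 = 16/5, M_2 = -37/10, M_3 = 41/10.
On [2, 4], s'(t) = b_1 + 2c_1·(t - 2) + 3d_1·(t - 2)² with b_1 = Δ_1 - h_1(2M_1 + M_2)/6 = 21/10, c_1 = M_1/2 = 8/5, d_1 = (M_2 - M_1)/(6h_1) = -23/40. So s'(2) = 21/10.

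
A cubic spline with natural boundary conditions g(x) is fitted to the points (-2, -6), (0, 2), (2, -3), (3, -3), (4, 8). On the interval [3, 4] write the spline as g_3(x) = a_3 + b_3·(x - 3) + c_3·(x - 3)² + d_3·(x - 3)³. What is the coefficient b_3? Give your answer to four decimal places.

Write M_i for g''(x_i). With h_i = 2, 2, 1, 1 and divided differences Δ_i = 4, -5/2, 0, 11, the continuity of g' gives the tridiagonal system
  2·M_0 + 8·M_1 + 2·M_2 = 6(Δ_1 - Δ_0) = -39
  2·M_1 + 6·M_2 + 1·M_3 = 6(Δ_2 - Δ_1) = 15
  1·M_2 + 4·M_3 + 1·M_4 = 6(Δ_3 - Δ_2) = 66
Natural end conditions: M_0 = M_4 = 0.
Hence M_0 = 0, M_1 = -295/56, M_2 = 11/7, M_3 = 451/28, M_4 = 0.
On [3, 4], with g_3(x) = a_3 + b_3·(x - 3) + c_3·(x - 3)² + d_3·(x - 3)³: c_3 = M_3/2 = 451/56, d_3 = (M_4 - M_3)/(6h_3) = -451/168, b_3 = Δ_3 - h_3(2M_3 + M_4)/6 = 473/84.

5.6310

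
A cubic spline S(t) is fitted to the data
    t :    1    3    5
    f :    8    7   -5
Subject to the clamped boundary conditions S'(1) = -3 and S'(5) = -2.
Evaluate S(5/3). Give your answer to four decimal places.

7.3889

With m_i denoting the second derivative at x_i, h_i = 2, 2, and Δ_i = (y_(i+1) − y_i)/h_i = -1/2, -6:
  2·m_0 + 8·m_1 + 2·m_2 = 6(Δ_1 - Δ_0) = -33
Clamped end conditions give two more equations: 2h_0·m_0 + h_0·m_1 = 6(Δ_0 - S'(1)) = 15 and h_1·m_1 + 2h_1·m_2 = 6(S'(5) - Δ_1) = 24.
Hence m_0 = 65/8, m_1 = -35/4, m_2 = 83/8.
On [1, 3], S(t) = 8 - 3·(t - 1) + 65/16·(t - 1)² - 45/32·(t - 1)³.
With (t - 1) = 2/3: S(5/3) = 133/18.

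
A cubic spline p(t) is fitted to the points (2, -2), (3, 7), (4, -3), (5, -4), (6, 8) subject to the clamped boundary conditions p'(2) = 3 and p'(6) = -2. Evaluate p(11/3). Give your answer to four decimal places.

1.3981

Let m_i = p''(x_i). Step sizes h_i = 1, 1, 1, 1; slopes of the chords Δ_i = (y_(i+1) - y_i)/h_i = 9, -10, -1, 12.
  1·m_0 + 4·m_1 + 1·m_2 = 6(Δ_1 - Δ_0) = -114
  1·m_1 + 4·m_2 + 1·m_3 = 6(Δ_2 - Δ_1) = 54
  1·m_2 + 4·m_3 + 1·m_4 = 6(Δ_3 - Δ_2) = 78
Clamped end conditions give two more equations: 2h_0·m_0 + h_0·m_1 = 6(Δ_0 - p'(2)) = 36 and h_3·m_3 + 2h_3·m_4 = 6(p'(6) - Δ_3) = -84.
Forward elimination and back-substitution give m_0 = 157/4, m_1 = -85/2, m_2 = 67/4, m_3 = 59/2, m_4 = -227/4.
On [3, 4], p(t) = 7 + 11/8·(t - 3) - 85/4·(t - 3)² + 79/8·(t - 3)³.
With (t - 3) = 2/3: p(11/3) = 151/108.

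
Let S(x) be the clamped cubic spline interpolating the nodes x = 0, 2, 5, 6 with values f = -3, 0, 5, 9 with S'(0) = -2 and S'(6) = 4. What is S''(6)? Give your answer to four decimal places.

Put σ_i = S'' at the i-th knot. Here h = (2, 3, 1) and Δ = (3/2, 5/3, 4), so the interior equations h_(i-1)·σ_(i-1) + 2(h_(i-1)+h_i)·σ_i + h_i·σ_(i+1) = 6(Δ_i − Δ_(i-1)) read
  2·σ_0 + 10·σ_1 + 3·σ_2 = 6(Δ_1 - Δ_0) = 1
  3·σ_1 + 8·σ_2 + 1·σ_3 = 6(Δ_2 - Δ_1) = 14
Clamped end conditions give two more equations: 2h_0·σ_0 + h_0·σ_1 = 6(Δ_0 - S'(0)) = 21 and h_2·σ_2 + 2h_2·σ_3 = 6(S'(6) - Δ_2) = 0.
Solving: σ_0 = 485/78, σ_1 = -151/78, σ_2 = 103/39, σ_3 = -103/78.

-1.3205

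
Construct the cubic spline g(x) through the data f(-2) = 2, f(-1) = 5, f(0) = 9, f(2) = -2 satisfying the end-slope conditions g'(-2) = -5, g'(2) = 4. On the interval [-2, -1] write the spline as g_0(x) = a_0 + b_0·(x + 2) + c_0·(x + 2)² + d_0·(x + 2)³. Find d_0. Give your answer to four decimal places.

-4.0682

Put M_i = g'' at the i-th knot. Here h = (1, 1, 2) and Δ = (3, 4, -11/2), so the interior equations h_(i-1)·M_(i-1) + 2(h_(i-1)+h_i)·M_i + h_i·M_(i+1) = 6(Δ_i − Δ_(i-1)) read
  1·M_0 + 4·M_1 + 1·M_2 = 6(Δ_1 - Δ_0) = 6
  1·M_1 + 6·M_2 + 2·M_3 = 6(Δ_2 - Δ_1) = -57
Clamped end conditions give two more equations: 2h_0·M_0 + h_0·M_1 = 6(Δ_0 - g'(-2)) = 48 and h_2·M_2 + 2h_2·M_3 = 6(g'(2) - Δ_2) = 57.
Solving the tridiagonal system: M_0 = 531/22, M_1 = -3/11, M_2 = -375/22, M_3 = 501/22.
On [-2, -1], with g_0(x) = a_0 + b_0·(x + 2) + c_0·(x + 2)² + d_0·(x + 2)³: c_0 = M_0/2 = 531/44, d_0 = (M_1 - M_0)/(6h_0) = -179/44, b_0 = Δ_0 - h_0(2M_0 + M_1)/6 = -5.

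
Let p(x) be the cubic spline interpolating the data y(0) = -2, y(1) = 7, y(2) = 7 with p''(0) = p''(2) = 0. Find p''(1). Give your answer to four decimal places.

With m_i denoting the second derivative at x_i, h_i = 1, 1, and Δ_i = (y_(i+1) − y_i)/h_i = 9, 0:
  1·m_0 + 4·m_1 + 1·m_2 = 6(Δ_1 - Δ_0) = -54
Natural end conditions: m_0 = m_2 = 0.
Solving the tridiagonal system: m_0 = 0, m_1 = -27/2, m_2 = 0.

-13.5000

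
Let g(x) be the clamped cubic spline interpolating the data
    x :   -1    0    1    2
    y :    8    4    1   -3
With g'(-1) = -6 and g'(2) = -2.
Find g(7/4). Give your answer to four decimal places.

-2.2844

Write M_i for g''(x_i). With h_i = 1, 1, 1 and divided differences Δ_i = -4, -3, -4, the continuity of g' gives the tridiagonal system
  1·M_0 + 4·M_1 + 1·M_2 = 6(Δ_1 - Δ_0) = 6
  1·M_1 + 4·M_2 + 1·M_3 = 6(Δ_2 - Δ_1) = -6
Clamped end conditions give two more equations: 2h_0·M_0 + h_0·M_1 = 6(Δ_0 - g'(-1)) = 12 and h_2·M_2 + 2h_2·M_3 = 6(g'(2) - Δ_2) = 12.
Solving: M_0 = 82/15, M_1 = 16/15, M_2 = -56/15, M_3 = 118/15.
On [1, 2], g(x) = 1 - 61/15·(x - 1) - 28/15·(x - 1)² + 29/15·(x - 1)³.
With (x - 1) = 3/4: g(7/4) = -731/320.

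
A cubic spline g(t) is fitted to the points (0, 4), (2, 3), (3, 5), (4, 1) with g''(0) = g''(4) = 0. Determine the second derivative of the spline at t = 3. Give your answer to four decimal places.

Put M_i = g'' at the i-th knot. Here h = (2, 1, 1) and Δ = (-1/2, 2, -4), so the interior equations h_(i-1)·M_(i-1) + 2(h_(i-1)+h_i)·M_i + h_i·M_(i+1) = 6(Δ_i − Δ_(i-1)) read
  2·M_0 + 6·M_1 + 1·M_2 = 6(Δ_1 - Δ_0) = 15
  1·M_1 + 4·M_2 + 1·M_3 = 6(Δ_2 - Δ_1) = -36
Natural end conditions: M_0 = M_3 = 0.
Solving: M_0 = 0, M_1 = 96/23, M_2 = -231/23, M_3 = 0.

-10.0435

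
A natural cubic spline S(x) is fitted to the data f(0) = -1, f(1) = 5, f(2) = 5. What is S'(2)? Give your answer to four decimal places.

-1.5000

Write m_i for S''(x_i). With h_i = 1, 1 and divided differences Δ_i = 6, 0, the continuity of S' gives the tridiagonal system
  1·m_0 + 4·m_1 + 1·m_2 = 6(Δ_1 - Δ_0) = -36
Natural end conditions: m_0 = m_2 = 0.
Hence m_0 = 0, m_1 = -9, m_2 = 0.
On [1, 2], S'(x) = b_1 + 2c_1·(x - 1) + 3d_1·(x - 1)² with b_1 = Δ_1 - h_1(2m_1 + m_2)/6 = 3, c_1 = m_1/2 = -9/2, d_1 = (m_2 - m_1)/(6h_1) = 3/2. So S'(2) = -3/2.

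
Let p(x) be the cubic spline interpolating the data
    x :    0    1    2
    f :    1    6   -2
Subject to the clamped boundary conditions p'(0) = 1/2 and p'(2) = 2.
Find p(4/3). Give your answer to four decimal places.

Write M_i for p''(x_i). With h_i = 1, 1 and divided differences Δ_i = 5, -8, the continuity of p' gives the tridiagonal system
  1·M_0 + 4·M_1 + 1·M_2 = 6(Δ_1 - Δ_0) = -78
Clamped end conditions give two more equations: 2h_0·M_0 + h_0·M_1 = 6(Δ_0 - p'(0)) = 27 and h_1·M_1 + 2h_1·M_2 = 6(p'(2) - Δ_1) = 60.
Forward elimination and back-substitution give M_0 = 135/4, M_1 = -81/2, M_2 = 201/4.
On [1, 2], p(x) = 6 - 23/8·(x - 1) - 81/4·(x - 1)² + 121/8·(x - 1)³.
With (x - 1) = 1/3: p(4/3) = 181/54.

3.3519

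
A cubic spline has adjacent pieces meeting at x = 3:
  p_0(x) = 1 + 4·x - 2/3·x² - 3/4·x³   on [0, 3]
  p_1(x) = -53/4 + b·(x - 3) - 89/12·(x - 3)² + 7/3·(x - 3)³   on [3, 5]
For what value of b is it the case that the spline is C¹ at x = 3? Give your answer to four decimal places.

p_0'(x) = 4 - 4/3·x - 9/4·x², so p_0'(3) = -81/4. On the right, p_1'(3) = b, so b = -81/4.

-20.2500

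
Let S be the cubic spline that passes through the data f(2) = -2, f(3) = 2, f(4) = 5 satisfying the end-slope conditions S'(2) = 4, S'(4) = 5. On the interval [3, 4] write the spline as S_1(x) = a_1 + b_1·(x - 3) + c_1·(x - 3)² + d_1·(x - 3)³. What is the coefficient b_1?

Write M_i for S''(x_i). With h_i = 1, 1 and divided differences Δ_i = 4, 3, the continuity of S' gives the tridiagonal system
  1·M_0 + 4·M_1 + 1·M_2 = 6(Δ_1 - Δ_0) = -6
Clamped end conditions give two more equations: 2h_0·M_0 + h_0·M_1 = 6(Δ_0 - S'(2)) = 0 and h_1·M_1 + 2h_1·M_2 = 6(S'(4) - Δ_1) = 12.
Solving: M_0 = 2, M_1 = -4, M_2 = 8.
On [3, 4], with S_1(x) = a_1 + b_1·(x - 3) + c_1·(x - 3)² + d_1·(x - 3)³: c_1 = M_1/2 = -2, d_1 = (M_2 - M_1)/(6h_1) = 2, b_1 = Δ_1 - h_1(2M_1 + M_2)/6 = 3.

3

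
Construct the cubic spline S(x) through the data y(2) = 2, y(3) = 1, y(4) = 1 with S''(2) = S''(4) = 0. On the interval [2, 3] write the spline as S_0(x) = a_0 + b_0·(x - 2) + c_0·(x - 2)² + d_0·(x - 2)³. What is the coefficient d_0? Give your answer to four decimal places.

Let M_i = S''(x_i). Step sizes h_i = 1, 1; slopes of the chords Δ_i = (y_(i+1) - y_i)/h_i = -1, 0.
  1·M_0 + 4·M_1 + 1·M_2 = 6(Δ_1 - Δ_0) = 6
Natural end conditions: M_0 = M_2 = 0.
Hence M_0 = 0, M_1 = 3/2, M_2 = 0.
On [2, 3], with S_0(x) = a_0 + b_0·(x - 2) + c_0·(x - 2)² + d_0·(x - 2)³: c_0 = M_0/2 = 0, d_0 = (M_1 - M_0)/(6h_0) = 1/4, b_0 = Δ_0 - h_0(2M_0 + M_1)/6 = -5/4.

0.2500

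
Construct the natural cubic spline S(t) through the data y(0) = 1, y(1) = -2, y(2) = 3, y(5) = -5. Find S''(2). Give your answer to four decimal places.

With σ_i denoting the second derivative at x_i, h_i = 1, 1, 3, and Δ_i = (y_(i+1) − y_i)/h_i = -3, 5, -8/3:
  1·σ_0 + 4·σ_1 + 1·σ_2 = 6(Δ_1 - Δ_0) = 48
  1·σ_1 + 8·σ_2 + 3·σ_3 = 6(Δ_2 - Δ_1) = -46
Natural end conditions: σ_0 = σ_3 = 0.
Solving the tridiagonal system: σ_0 = 0, σ_1 = 430/31, σ_2 = -232/31, σ_3 = 0.

-7.4839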